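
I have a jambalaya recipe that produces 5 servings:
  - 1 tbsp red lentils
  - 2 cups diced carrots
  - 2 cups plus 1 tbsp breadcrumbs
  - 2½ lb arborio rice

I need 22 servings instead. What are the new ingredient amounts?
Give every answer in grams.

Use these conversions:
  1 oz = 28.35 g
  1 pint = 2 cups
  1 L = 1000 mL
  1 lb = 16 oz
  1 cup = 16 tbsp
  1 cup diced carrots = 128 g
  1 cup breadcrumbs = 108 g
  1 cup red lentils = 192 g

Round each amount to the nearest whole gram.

red lentils: 53 g; diced carrots: 1126 g; breadcrumbs: 980 g; arborio rice: 4990 g

Scaling factor: 22/5 = 4.4.
red lentils: 1 tbsp × 22/5 ÷ 16 tbsp/cup × 192 g/cup ≈ 53 g
diced carrots: 2 cup × 22/5 × 128 g/cup ≈ 1126 g
breadcrumbs: (2 cup + 1 tbsp = 2.0625 cup) × 22/5 × 108 g/cup ≈ 980 g
arborio rice: 2.5 lb × 22/5 × 16 oz/lb × 28.35 g/oz ≈ 4990 g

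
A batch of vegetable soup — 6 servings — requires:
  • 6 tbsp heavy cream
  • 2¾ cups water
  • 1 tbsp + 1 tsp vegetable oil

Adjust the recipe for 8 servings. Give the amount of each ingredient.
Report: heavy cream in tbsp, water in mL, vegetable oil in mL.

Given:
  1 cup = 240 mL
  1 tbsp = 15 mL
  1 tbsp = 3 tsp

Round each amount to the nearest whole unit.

Scaling factor: 8/6 = 4/3.
heavy cream: 6 tbsp × 4/3 = 8 tbsp
water: 2.75 cup × 4/3 × 240 mL/cup = 880 mL
vegetable oil: (1 tbsp + 1 tsp = 4/3 tbsp) × 4/3 × 15 mL/tbsp ≈ 27 mL

heavy cream: 8 tbsp; water: 880 mL; vegetable oil: 27 mL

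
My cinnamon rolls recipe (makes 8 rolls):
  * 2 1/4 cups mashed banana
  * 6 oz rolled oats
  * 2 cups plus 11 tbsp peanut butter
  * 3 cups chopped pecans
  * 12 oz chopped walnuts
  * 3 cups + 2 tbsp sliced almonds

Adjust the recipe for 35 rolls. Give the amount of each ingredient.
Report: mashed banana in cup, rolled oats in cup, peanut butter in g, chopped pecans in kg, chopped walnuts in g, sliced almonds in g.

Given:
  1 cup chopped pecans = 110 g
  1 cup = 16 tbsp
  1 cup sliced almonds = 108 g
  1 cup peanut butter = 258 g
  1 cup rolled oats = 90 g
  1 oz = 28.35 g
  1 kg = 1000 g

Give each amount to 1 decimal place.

Scaling factor: 35/8 = 4.375.
mashed banana: 2.25 cup × 35/8 ≈ 9.8 cup
rolled oats: 6 oz × 35/8 × 28.35 g/oz ÷ 90 g/cup ≈ 8.3 cup
peanut butter: (2 cup + 11 tbsp = 2.6875 cup) × 35/8 × 258 g/cup ≈ 3033.5 g
chopped pecans: 3 cup × 35/8 × 110 g/cup ÷ 1000 g/kg ≈ 1.4 kg
chopped walnuts: 12 oz × 35/8 × 28.35 g/oz ≈ 1488.4 g
sliced almonds: (3 cup + 2 tbsp = 3.125 cup) × 35/8 × 108 g/cup ≈ 1476.6 g

mashed banana: 9.8 cup; rolled oats: 8.3 cup; peanut butter: 3033.5 g; chopped pecans: 1.4 kg; chopped walnuts: 1488.4 g; sliced almonds: 1476.6 g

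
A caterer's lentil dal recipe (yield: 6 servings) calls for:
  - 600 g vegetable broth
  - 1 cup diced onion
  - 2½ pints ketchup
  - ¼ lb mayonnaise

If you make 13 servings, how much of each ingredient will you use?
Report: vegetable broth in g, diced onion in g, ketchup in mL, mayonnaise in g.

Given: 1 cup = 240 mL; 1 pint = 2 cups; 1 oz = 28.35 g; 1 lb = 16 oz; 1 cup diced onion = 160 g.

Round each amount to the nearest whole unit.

vegetable broth: 1300 g; diced onion: 347 g; ketchup: 2600 mL; mayonnaise: 246 g

Scaling factor: 13/6.
vegetable broth: 600 g × 13/6 = 1300 g
diced onion: 1 cup × 13/6 × 160 g/cup ≈ 347 g
ketchup: 2.5 pint × 13/6 × 2 cup/pint × 240 mL/cup = 2600 mL
mayonnaise: 0.25 lb × 13/6 × 16 oz/lb × 28.35 g/oz ≈ 246 g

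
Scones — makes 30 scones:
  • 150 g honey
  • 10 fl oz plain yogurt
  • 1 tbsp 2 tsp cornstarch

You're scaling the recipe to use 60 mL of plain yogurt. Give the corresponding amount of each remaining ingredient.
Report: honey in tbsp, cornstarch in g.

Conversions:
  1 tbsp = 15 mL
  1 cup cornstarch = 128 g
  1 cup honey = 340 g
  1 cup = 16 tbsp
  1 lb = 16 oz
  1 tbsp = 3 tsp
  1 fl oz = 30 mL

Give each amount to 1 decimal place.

The original recipe has 300 mL of plain yogurt, so the scaling factor is 60 ÷ 300 = 1/5 = 0.2.
honey: 150 g × 1/5 ÷ 340 g/cup × 16 tbsp/cup ≈ 1.4 tbsp
cornstarch: (1 tbsp + 2 tsp = 5/3 tbsp) × 1/5 ÷ 16 tbsp/cup × 128 g/cup ≈ 2.7 g

honey: 1.4 tbsp; cornstarch: 2.7 g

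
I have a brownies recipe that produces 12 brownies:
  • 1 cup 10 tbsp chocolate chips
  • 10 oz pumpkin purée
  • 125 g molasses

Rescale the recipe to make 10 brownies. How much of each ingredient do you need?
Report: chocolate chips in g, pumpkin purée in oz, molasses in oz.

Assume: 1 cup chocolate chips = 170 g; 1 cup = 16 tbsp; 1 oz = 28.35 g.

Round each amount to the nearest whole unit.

chocolate chips: 230 g; pumpkin purée: 8 oz; molasses: 4 oz

Scaling factor: 10/12 = 5/6.
chocolate chips: (1 cup + 10 tbsp = 1.625 cup) × 5/6 × 170 g/cup ≈ 230 g
pumpkin purée: 10 oz × 5/6 ≈ 8 oz
molasses: 125 g × 5/6 ÷ 28.35 g/oz ≈ 4 oz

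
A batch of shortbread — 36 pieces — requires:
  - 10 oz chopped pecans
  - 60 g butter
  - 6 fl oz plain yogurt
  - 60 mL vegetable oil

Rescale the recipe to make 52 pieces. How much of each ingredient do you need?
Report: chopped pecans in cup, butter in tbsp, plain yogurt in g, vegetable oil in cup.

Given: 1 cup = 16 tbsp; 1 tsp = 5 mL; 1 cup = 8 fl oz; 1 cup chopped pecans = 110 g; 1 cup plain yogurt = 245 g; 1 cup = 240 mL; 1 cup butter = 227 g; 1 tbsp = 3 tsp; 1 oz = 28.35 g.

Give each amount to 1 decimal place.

Scaling factor: 52/36 = 13/9.
chopped pecans: 10 oz × 13/9 × 28.35 g/oz ÷ 110 g/cup ≈ 3.7 cup
butter: 60 g × 13/9 ÷ 227 g/cup × 16 tbsp/cup ≈ 6.1 tbsp
plain yogurt: 6 fl oz × 13/9 ÷ 8 fl oz/cup × 245 g/cup ≈ 265.4 g
vegetable oil: 60 mL × 13/9 ÷ 240 mL/cup ≈ 0.4 cup

chopped pecans: 3.7 cup; butter: 6.1 tbsp; plain yogurt: 265.4 g; vegetable oil: 0.4 cup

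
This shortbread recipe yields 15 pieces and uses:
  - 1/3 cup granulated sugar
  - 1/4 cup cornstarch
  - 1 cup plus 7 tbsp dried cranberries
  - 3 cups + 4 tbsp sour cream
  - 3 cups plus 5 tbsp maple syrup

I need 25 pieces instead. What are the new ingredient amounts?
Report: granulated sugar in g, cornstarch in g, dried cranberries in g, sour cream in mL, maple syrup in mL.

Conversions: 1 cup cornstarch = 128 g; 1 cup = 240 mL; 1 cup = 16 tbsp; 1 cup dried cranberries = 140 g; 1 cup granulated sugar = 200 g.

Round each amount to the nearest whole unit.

granulated sugar: 111 g; cornstarch: 53 g; dried cranberries: 335 g; sour cream: 1300 mL; maple syrup: 1325 mL

Scaling factor: 25/15 = 5/3.
granulated sugar: 1/3 cup × 5/3 × 200 g/cup ≈ 111 g
cornstarch: 0.25 cup × 5/3 × 128 g/cup ≈ 53 g
dried cranberries: (1 cup + 7 tbsp = 1.4375 cup) × 5/3 × 140 g/cup ≈ 335 g
sour cream: (3 cup + 4 tbsp = 3.25 cup) × 5/3 × 240 mL/cup = 1300 mL
maple syrup: (3 cup + 5 tbsp = 3.3125 cup) × 5/3 × 240 mL/cup = 1325 mL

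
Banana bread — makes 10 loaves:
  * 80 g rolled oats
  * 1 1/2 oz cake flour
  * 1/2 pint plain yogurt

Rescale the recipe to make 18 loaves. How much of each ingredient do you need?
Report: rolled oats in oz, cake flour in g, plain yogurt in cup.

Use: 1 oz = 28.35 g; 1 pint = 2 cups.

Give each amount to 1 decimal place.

Scaling factor: 18/10 = 9/5 = 1.8.
rolled oats: 80 g × 9/5 ÷ 28.35 g/oz ≈ 5.1 oz
cake flour: 1.5 oz × 9/5 × 28.35 g/oz ≈ 76.5 g
plain yogurt: 0.5 pint × 9/5 × 2 cup/pint = 1.8 cup

rolled oats: 5.1 oz; cake flour: 76.5 g; plain yogurt: 1.8 cup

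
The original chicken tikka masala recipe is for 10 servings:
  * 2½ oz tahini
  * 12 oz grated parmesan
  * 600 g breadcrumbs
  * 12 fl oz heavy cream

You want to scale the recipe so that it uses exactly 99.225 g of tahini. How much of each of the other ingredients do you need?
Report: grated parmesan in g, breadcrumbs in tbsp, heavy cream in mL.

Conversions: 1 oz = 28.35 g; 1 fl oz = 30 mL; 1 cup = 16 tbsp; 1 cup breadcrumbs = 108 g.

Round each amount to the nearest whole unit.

grated parmesan: 476 g; breadcrumbs: 124 tbsp; heavy cream: 504 mL

The original recipe has 70.875 g of tahini, so the scaling factor is 99.225 ÷ 70.875 = 7/5 = 1.4.
grated parmesan: 12 oz × 7/5 × 28.35 g/oz ≈ 476 g
breadcrumbs: 600 g × 7/5 ÷ 108 g/cup × 16 tbsp/cup ≈ 124 tbsp
heavy cream: 12 fl oz × 7/5 × 30 mL/fl oz = 504 mL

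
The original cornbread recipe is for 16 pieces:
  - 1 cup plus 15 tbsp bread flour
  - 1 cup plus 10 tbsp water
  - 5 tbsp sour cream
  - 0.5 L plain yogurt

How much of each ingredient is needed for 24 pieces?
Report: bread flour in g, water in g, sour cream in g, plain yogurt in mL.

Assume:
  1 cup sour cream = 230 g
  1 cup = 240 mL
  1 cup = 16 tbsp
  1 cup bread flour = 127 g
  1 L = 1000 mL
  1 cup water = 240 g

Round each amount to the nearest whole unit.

Scaling factor: 24/16 = 3/2 = 1.5.
bread flour: (1 cup + 15 tbsp = 1.9375 cup) × 3/2 × 127 g/cup ≈ 369 g
water: (1 cup + 10 tbsp = 1.625 cup) × 3/2 × 240 g/cup = 585 g
sour cream: 5 tbsp × 3/2 ÷ 16 tbsp/cup × 230 g/cup ≈ 108 g
plain yogurt: 0.5 L × 3/2 × 1000 mL/L = 750 mL

bread flour: 369 g; water: 585 g; sour cream: 108 g; plain yogurt: 750 mL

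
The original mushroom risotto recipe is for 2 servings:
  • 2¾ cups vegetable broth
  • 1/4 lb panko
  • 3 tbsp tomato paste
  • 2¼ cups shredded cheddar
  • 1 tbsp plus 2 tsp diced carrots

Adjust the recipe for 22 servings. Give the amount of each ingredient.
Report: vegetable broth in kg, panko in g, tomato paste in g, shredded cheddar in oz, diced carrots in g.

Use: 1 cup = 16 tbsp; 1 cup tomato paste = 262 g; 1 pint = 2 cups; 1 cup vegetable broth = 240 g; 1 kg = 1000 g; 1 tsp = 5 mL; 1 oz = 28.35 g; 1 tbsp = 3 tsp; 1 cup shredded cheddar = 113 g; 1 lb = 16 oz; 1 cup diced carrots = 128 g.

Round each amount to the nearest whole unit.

Scaling factor: 22/2 = 11.
vegetable broth: 2.75 cup × 11 × 240 g/cup ÷ 1000 g/kg ≈ 7 kg
panko: 0.25 lb × 11 × 16 oz/lb × 28.35 g/oz ≈ 1247 g
tomato paste: 3 tbsp × 11 ÷ 16 tbsp/cup × 262 g/cup ≈ 540 g
shredded cheddar: 2.25 cup × 11 × 113 g/cup ÷ 28.35 g/oz ≈ 99 oz
diced carrots: (1 tbsp + 2 tsp = 5/3 tbsp) × 11 ÷ 16 tbsp/cup × 128 g/cup ≈ 147 g

vegetable broth: 7 kg; panko: 1247 g; tomato paste: 540 g; shredded cheddar: 99 oz; diced carrots: 147 g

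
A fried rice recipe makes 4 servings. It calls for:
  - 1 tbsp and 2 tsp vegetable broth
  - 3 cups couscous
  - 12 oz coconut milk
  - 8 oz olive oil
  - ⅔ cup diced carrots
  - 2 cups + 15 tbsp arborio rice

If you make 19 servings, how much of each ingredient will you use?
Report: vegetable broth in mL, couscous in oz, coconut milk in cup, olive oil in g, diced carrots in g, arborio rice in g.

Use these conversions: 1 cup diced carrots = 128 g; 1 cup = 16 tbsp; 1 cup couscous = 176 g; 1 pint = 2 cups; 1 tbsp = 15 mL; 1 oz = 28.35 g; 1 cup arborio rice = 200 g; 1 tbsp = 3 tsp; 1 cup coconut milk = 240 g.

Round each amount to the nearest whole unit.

vegetable broth: 119 mL; couscous: 88 oz; coconut milk: 7 cup; olive oil: 1077 g; diced carrots: 405 g; arborio rice: 2791 g

Scaling factor: 19/4 = 4.75.
vegetable broth: (1 tbsp + 2 tsp = 5/3 tbsp) × 19/4 × 15 mL/tbsp ≈ 119 mL
couscous: 3 cup × 19/4 × 176 g/cup ÷ 28.35 g/oz ≈ 88 oz
coconut milk: 12 oz × 19/4 × 28.35 g/oz ÷ 240 g/cup ≈ 7 cup
olive oil: 8 oz × 19/4 × 28.35 g/oz ≈ 1077 g
diced carrots: 2/3 cup × 19/4 × 128 g/cup ≈ 405 g
arborio rice: (2 cup + 15 tbsp = 2.9375 cup) × 19/4 × 200 g/cup ≈ 2791 g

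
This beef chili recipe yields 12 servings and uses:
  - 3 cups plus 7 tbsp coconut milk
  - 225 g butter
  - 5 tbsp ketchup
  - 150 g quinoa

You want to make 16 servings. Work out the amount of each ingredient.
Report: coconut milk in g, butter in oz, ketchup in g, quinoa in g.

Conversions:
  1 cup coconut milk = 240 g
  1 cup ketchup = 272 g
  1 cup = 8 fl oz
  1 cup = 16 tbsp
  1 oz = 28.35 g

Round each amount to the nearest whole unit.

Scaling factor: 16/12 = 4/3.
coconut milk: (3 cup + 7 tbsp = 3.4375 cup) × 4/3 × 240 g/cup = 1100 g
butter: 225 g × 4/3 ÷ 28.35 g/oz ≈ 11 oz
ketchup: 5 tbsp × 4/3 ÷ 16 tbsp/cup × 272 g/cup ≈ 113 g
quinoa: 150 g × 4/3 = 200 g

coconut milk: 1100 g; butter: 11 oz; ketchup: 113 g; quinoa: 200 g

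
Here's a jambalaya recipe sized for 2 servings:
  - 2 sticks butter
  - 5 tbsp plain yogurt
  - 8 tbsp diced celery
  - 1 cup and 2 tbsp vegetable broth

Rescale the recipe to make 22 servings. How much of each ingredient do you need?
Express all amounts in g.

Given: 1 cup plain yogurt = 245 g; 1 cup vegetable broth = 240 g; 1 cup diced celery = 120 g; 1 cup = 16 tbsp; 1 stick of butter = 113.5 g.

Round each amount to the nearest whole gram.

butter: 2497 g; plain yogurt: 842 g; diced celery: 660 g; vegetable broth: 2970 g

Scaling factor: 22/2 = 11.
butter: 2 stick × 11 × 113.5 g/stick = 2497 g
plain yogurt: 5 tbsp × 11 ÷ 16 tbsp/cup × 245 g/cup ≈ 842 g
diced celery: 8 tbsp × 11 ÷ 16 tbsp/cup × 120 g/cup = 660 g
vegetable broth: (1 cup + 2 tbsp = 1.125 cup) × 11 × 240 g/cup = 2970 g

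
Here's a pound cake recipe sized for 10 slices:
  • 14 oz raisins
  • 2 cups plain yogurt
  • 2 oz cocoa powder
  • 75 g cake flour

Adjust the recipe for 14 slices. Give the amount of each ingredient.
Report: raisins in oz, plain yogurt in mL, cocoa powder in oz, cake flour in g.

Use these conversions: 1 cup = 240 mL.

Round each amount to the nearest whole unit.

Scaling factor: 14/10 = 7/5 = 1.4.
raisins: 14 oz × 7/5 ≈ 20 oz
plain yogurt: 2 cup × 7/5 × 240 mL/cup = 672 mL
cocoa powder: 2 oz × 7/5 ≈ 3 oz
cake flour: 75 g × 7/5 = 105 g

raisins: 20 oz; plain yogurt: 672 mL; cocoa powder: 3 oz; cake flour: 105 g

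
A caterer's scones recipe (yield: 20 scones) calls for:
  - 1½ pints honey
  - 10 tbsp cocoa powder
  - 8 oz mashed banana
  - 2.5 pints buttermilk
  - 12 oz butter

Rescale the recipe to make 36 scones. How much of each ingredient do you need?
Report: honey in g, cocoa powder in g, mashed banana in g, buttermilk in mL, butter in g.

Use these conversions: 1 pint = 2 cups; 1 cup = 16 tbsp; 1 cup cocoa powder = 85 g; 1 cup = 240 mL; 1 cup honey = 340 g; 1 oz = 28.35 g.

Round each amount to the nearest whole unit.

honey: 1836 g; cocoa powder: 96 g; mashed banana: 408 g; buttermilk: 2160 mL; butter: 612 g

Scaling factor: 36/20 = 9/5 = 1.8.
honey: 1.5 pint × 9/5 × 2 cup/pint × 340 g/cup = 1836 g
cocoa powder: 10 tbsp × 9/5 ÷ 16 tbsp/cup × 85 g/cup ≈ 96 g
mashed banana: 8 oz × 9/5 × 28.35 g/oz ≈ 408 g
buttermilk: 2.5 pint × 9/5 × 2 cup/pint × 240 mL/cup = 2160 mL
butter: 12 oz × 9/5 × 28.35 g/oz ≈ 612 g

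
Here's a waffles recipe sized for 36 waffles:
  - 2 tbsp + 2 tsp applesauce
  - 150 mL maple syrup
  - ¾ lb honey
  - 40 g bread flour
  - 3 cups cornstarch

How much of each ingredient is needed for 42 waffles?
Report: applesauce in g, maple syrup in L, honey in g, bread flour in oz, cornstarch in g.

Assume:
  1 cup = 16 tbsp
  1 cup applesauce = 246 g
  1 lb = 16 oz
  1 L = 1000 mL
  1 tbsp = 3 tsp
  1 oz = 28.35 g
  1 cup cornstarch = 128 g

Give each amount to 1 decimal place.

Scaling factor: 42/36 = 7/6.
applesauce: (2 tbsp + 2 tsp = 8/3 tbsp) × 7/6 ÷ 16 tbsp/cup × 246 g/cup ≈ 47.8 g
maple syrup: 150 mL × 7/6 ÷ 1000 mL/L ≈ 0.2 L
honey: 0.75 lb × 7/6 × 16 oz/lb × 28.35 g/oz = 396.9 g
bread flour: 40 g × 7/6 ÷ 28.35 g/oz ≈ 1.6 oz
cornstarch: 3 cup × 7/6 × 128 g/cup = 448.0 g

applesauce: 47.8 g; maple syrup: 0.2 L; honey: 396.9 g; bread flour: 1.6 oz; cornstarch: 448.0 g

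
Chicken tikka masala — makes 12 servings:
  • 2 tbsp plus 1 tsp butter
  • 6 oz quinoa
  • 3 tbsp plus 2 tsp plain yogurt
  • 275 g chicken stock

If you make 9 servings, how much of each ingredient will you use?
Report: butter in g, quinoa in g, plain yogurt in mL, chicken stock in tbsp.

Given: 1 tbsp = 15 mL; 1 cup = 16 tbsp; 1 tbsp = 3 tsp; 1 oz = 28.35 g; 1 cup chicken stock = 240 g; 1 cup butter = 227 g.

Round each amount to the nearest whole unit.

Scaling factor: 9/12 = 3/4 = 0.75.
butter: (2 tbsp + 1 tsp = 7/3 tbsp) × 3/4 ÷ 16 tbsp/cup × 227 g/cup ≈ 25 g
quinoa: 6 oz × 3/4 × 28.35 g/oz ≈ 128 g
plain yogurt: (3 tbsp + 2 tsp = 11/3 tbsp) × 3/4 × 15 mL/tbsp ≈ 41 mL
chicken stock: 275 g × 3/4 ÷ 240 g/cup × 16 tbsp/cup ≈ 14 tbsp

butter: 25 g; quinoa: 128 g; plain yogurt: 41 mL; chicken stock: 14 tbsp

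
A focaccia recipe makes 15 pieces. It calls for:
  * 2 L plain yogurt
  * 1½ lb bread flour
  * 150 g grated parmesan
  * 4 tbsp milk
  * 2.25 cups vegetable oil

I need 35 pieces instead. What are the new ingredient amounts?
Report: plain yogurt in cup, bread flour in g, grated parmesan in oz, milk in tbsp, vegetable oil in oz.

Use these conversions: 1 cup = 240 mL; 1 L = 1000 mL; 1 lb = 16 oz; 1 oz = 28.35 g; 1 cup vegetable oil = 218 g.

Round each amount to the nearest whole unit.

plain yogurt: 19 cup; bread flour: 1588 g; grated parmesan: 12 oz; milk: 9 tbsp; vegetable oil: 40 oz

Scaling factor: 35/15 = 7/3.
plain yogurt: 2 L × 7/3 × 1000 mL/L ÷ 240 mL/cup ≈ 19 cup
bread flour: 1.5 lb × 7/3 × 16 oz/lb × 28.35 g/oz ≈ 1588 g
grated parmesan: 150 g × 7/3 ÷ 28.35 g/oz ≈ 12 oz
milk: 4 tbsp × 7/3 ≈ 9 tbsp
vegetable oil: 2.25 cup × 7/3 × 218 g/cup ÷ 28.35 g/oz ≈ 40 oz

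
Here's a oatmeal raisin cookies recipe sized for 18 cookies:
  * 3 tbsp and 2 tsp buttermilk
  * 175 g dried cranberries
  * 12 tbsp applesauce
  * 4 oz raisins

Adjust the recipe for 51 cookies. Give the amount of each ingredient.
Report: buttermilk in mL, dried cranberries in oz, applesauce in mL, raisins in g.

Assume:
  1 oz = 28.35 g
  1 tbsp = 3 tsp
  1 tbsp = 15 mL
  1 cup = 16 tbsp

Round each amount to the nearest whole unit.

buttermilk: 156 mL; dried cranberries: 17 oz; applesauce: 510 mL; raisins: 321 g

Scaling factor: 51/18 = 17/6.
buttermilk: (3 tbsp + 2 tsp = 11/3 tbsp) × 17/6 × 15 mL/tbsp ≈ 156 mL
dried cranberries: 175 g × 17/6 ÷ 28.35 g/oz ≈ 17 oz
applesauce: 12 tbsp × 17/6 × 15 mL/tbsp = 510 mL
raisins: 4 oz × 17/6 × 28.35 g/oz ≈ 321 g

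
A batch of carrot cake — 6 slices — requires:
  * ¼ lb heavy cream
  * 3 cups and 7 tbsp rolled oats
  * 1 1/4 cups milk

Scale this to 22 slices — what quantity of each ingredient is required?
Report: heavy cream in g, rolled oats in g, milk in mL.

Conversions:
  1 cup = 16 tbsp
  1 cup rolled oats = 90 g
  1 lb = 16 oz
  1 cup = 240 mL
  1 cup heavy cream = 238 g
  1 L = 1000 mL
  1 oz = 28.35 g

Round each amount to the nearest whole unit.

heavy cream: 416 g; rolled oats: 1134 g; milk: 1100 mL

Scaling factor: 22/6 = 11/3.
heavy cream: 0.25 lb × 11/3 × 16 oz/lb × 28.35 g/oz ≈ 416 g
rolled oats: (3 cup + 7 tbsp = 3.4375 cup) × 11/3 × 90 g/cup ≈ 1134 g
milk: 1.25 cup × 11/3 × 240 mL/cup = 1100 mL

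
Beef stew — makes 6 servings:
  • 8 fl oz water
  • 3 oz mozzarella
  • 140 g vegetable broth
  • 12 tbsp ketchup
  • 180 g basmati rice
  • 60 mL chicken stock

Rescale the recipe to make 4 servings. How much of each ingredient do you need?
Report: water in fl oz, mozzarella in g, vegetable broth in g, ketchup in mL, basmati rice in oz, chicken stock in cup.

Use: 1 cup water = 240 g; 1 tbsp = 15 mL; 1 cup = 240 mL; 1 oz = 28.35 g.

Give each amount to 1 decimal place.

water: 5.3 fl oz; mozzarella: 56.7 g; vegetable broth: 93.3 g; ketchup: 120.0 mL; basmati rice: 4.2 oz; chicken stock: 0.2 cup

Scaling factor: 4/6 = 2/3.
water: 8 fl oz × 2/3 ≈ 5.3 fl oz
mozzarella: 3 oz × 2/3 × 28.35 g/oz = 56.7 g
vegetable broth: 140 g × 2/3 ≈ 93.3 g
ketchup: 12 tbsp × 2/3 × 15 mL/tbsp = 120.0 mL
basmati rice: 180 g × 2/3 ÷ 28.35 g/oz ≈ 4.2 oz
chicken stock: 60 mL × 2/3 ÷ 240 mL/cup ≈ 0.2 cup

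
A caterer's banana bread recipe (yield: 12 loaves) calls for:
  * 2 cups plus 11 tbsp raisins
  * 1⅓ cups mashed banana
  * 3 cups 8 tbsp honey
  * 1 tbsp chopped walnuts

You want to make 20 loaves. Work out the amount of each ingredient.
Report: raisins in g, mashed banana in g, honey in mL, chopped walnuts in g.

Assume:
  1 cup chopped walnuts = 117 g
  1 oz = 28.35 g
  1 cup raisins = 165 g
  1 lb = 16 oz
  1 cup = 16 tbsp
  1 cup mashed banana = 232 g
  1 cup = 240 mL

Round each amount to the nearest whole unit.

Scaling factor: 20/12 = 5/3.
raisins: (2 cup + 11 tbsp = 2.6875 cup) × 5/3 × 165 g/cup ≈ 739 g
mashed banana: 4/3 cup × 5/3 × 232 g/cup ≈ 516 g
honey: (3 cup + 8 tbsp = 3.5 cup) × 5/3 × 240 mL/cup = 1400 mL
chopped walnuts: 1 tbsp × 5/3 ÷ 16 tbsp/cup × 117 g/cup ≈ 12 g

raisins: 739 g; mashed banana: 516 g; honey: 1400 mL; chopped walnuts: 12 g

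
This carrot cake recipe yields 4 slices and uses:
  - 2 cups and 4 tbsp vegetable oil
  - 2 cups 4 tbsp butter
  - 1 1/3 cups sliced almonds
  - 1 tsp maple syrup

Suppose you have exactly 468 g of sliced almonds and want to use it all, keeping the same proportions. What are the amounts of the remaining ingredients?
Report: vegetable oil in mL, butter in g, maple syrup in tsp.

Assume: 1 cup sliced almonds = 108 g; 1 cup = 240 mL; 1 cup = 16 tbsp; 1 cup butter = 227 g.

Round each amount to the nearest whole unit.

The original recipe has 144 g of sliced almonds, so the scaling factor is 468 ÷ 144 = 13/4 = 3.25.
vegetable oil: (2 cup + 4 tbsp = 2.25 cup) × 13/4 × 240 mL/cup = 1755 mL
butter: (2 cup + 4 tbsp = 2.25 cup) × 13/4 × 227 g/cup ≈ 1660 g
maple syrup: 1 tsp × 13/4 ≈ 3 tsp

vegetable oil: 1755 mL; butter: 1660 g; maple syrup: 3 tsp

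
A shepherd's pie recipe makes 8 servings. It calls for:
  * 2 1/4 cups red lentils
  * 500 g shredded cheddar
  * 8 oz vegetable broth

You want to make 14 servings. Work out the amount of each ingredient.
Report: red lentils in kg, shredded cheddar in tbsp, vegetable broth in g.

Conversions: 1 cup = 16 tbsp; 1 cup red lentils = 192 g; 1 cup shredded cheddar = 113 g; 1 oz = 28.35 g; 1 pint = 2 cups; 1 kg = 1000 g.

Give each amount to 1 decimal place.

red lentils: 0.8 kg; shredded cheddar: 123.9 tbsp; vegetable broth: 396.9 g

Scaling factor: 14/8 = 7/4 = 1.75.
red lentils: 2.25 cup × 7/4 × 192 g/cup ÷ 1000 g/kg ≈ 0.8 kg
shredded cheddar: 500 g × 7/4 ÷ 113 g/cup × 16 tbsp/cup ≈ 123.9 tbsp
vegetable broth: 8 oz × 7/4 × 28.35 g/oz = 396.9 g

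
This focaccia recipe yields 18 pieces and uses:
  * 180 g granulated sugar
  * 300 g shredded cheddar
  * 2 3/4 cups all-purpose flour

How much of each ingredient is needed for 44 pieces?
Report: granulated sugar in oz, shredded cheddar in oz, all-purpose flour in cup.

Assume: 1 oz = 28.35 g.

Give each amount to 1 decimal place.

Scaling factor: 44/18 = 22/9.
granulated sugar: 180 g × 22/9 ÷ 28.35 g/oz ≈ 15.5 oz
shredded cheddar: 300 g × 22/9 ÷ 28.35 g/oz ≈ 25.9 oz
all-purpose flour: 2.75 cup × 22/9 ≈ 6.7 cup

granulated sugar: 15.5 oz; shredded cheddar: 25.9 oz; all-purpose flour: 6.7 cup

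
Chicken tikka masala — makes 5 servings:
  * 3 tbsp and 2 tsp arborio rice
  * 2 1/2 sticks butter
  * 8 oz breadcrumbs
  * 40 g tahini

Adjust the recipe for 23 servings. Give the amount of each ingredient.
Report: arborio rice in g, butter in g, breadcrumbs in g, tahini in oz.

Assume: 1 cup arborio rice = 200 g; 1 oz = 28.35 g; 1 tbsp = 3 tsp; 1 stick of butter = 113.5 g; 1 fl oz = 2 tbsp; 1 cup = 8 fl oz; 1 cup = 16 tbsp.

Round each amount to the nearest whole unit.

Scaling factor: 23/5 = 4.6.
arborio rice: (3 tbsp + 2 tsp = 11/3 tbsp) × 23/5 ÷ 16 tbsp/cup × 200 g/cup ≈ 211 g
butter: 2.5 stick × 23/5 × 113.5 g/stick ≈ 1305 g
breadcrumbs: 8 oz × 23/5 × 28.35 g/oz ≈ 1043 g
tahini: 40 g × 23/5 ÷ 28.35 g/oz ≈ 6 oz

arborio rice: 211 g; butter: 1305 g; breadcrumbs: 1043 g; tahini: 6 oz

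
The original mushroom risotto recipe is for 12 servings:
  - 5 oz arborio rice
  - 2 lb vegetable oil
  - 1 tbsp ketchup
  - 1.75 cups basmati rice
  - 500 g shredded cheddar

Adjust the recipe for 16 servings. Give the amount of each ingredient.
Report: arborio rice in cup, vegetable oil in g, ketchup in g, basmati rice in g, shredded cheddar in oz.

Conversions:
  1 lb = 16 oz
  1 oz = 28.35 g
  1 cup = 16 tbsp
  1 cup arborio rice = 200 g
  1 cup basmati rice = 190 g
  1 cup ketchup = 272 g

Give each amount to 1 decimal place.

arborio rice: 0.9 cup; vegetable oil: 1209.6 g; ketchup: 22.7 g; basmati rice: 443.3 g; shredded cheddar: 23.5 oz

Scaling factor: 16/12 = 4/3.
arborio rice: 5 oz × 4/3 × 28.35 g/oz ÷ 200 g/cup ≈ 0.9 cup
vegetable oil: 2 lb × 4/3 × 16 oz/lb × 28.35 g/oz = 1209.6 g
ketchup: 1 tbsp × 4/3 ÷ 16 tbsp/cup × 272 g/cup ≈ 22.7 g
basmati rice: 1.75 cup × 4/3 × 190 g/cup ≈ 443.3 g
shredded cheddar: 500 g × 4/3 ÷ 28.35 g/oz ≈ 23.5 oz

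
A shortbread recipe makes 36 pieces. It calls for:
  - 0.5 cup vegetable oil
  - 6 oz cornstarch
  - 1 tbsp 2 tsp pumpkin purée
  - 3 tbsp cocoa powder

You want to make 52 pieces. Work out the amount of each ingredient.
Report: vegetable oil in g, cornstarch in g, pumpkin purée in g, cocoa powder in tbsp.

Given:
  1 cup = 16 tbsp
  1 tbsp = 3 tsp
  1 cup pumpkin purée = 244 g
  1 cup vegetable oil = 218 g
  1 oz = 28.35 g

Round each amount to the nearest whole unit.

vegetable oil: 157 g; cornstarch: 246 g; pumpkin purée: 37 g; cocoa powder: 4 tbsp

Scaling factor: 52/36 = 13/9.
vegetable oil: 0.5 cup × 13/9 × 218 g/cup ≈ 157 g
cornstarch: 6 oz × 13/9 × 28.35 g/oz ≈ 246 g
pumpkin purée: (1 tbsp + 2 tsp = 5/3 tbsp) × 13/9 ÷ 16 tbsp/cup × 244 g/cup ≈ 37 g
cocoa powder: 3 tbsp × 13/9 ≈ 4 tbsp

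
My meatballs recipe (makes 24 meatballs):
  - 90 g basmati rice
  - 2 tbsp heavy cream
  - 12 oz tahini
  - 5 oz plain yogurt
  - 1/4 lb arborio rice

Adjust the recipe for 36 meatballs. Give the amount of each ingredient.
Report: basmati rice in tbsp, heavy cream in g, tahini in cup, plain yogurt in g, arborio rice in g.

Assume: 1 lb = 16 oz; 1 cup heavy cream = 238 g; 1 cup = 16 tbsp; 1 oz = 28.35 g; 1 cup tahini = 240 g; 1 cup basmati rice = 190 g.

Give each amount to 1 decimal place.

Scaling factor: 36/24 = 3/2 = 1.5.
basmati rice: 90 g × 3/2 ÷ 190 g/cup × 16 tbsp/cup ≈ 11.4 tbsp
heavy cream: 2 tbsp × 3/2 ÷ 16 tbsp/cup × 238 g/cup ≈ 44.6 g
tahini: 12 oz × 3/2 × 28.35 g/oz ÷ 240 g/cup ≈ 2.1 cup
plain yogurt: 5 oz × 3/2 × 28.35 g/oz ≈ 212.6 g
arborio rice: 0.25 lb × 3/2 × 16 oz/lb × 28.35 g/oz = 170.1 g

basmati rice: 11.4 tbsp; heavy cream: 44.6 g; tahini: 2.1 cup; plain yogurt: 212.6 g; arborio rice: 170.1 g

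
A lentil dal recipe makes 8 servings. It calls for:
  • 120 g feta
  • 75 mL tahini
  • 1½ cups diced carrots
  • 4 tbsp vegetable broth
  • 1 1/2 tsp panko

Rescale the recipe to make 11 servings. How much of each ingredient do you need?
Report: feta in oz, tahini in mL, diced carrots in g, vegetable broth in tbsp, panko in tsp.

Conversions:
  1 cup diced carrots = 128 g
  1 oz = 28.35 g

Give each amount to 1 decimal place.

feta: 5.8 oz; tahini: 103.1 mL; diced carrots: 264.0 g; vegetable broth: 5.5 tbsp; panko: 2.1 tsp

Scaling factor: 11/8 = 1.375.
feta: 120 g × 11/8 ÷ 28.35 g/oz ≈ 5.8 oz
tahini: 75 mL × 11/8 ≈ 103.1 mL
diced carrots: 1.5 cup × 11/8 × 128 g/cup = 264.0 g
vegetable broth: 4 tbsp × 11/8 = 5.5 tbsp
panko: 1.5 tsp × 11/8 ≈ 2.1 tsp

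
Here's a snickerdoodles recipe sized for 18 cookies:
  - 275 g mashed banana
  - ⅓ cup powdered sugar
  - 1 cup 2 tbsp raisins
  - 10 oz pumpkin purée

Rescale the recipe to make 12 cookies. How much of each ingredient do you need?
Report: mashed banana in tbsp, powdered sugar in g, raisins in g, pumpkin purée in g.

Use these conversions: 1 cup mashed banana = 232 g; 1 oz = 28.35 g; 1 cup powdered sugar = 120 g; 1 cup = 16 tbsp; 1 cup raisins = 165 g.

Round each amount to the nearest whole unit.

Scaling factor: 12/18 = 2/3.
mashed banana: 275 g × 2/3 ÷ 232 g/cup × 16 tbsp/cup ≈ 13 tbsp
powdered sugar: 1/3 cup × 2/3 × 120 g/cup ≈ 27 g
raisins: (1 cup + 2 tbsp = 1.125 cup) × 2/3 × 165 g/cup ≈ 124 g
pumpkin purée: 10 oz × 2/3 × 28.35 g/oz = 189 g

mashed banana: 13 tbsp; powdered sugar: 27 g; raisins: 124 g; pumpkin purée: 189 g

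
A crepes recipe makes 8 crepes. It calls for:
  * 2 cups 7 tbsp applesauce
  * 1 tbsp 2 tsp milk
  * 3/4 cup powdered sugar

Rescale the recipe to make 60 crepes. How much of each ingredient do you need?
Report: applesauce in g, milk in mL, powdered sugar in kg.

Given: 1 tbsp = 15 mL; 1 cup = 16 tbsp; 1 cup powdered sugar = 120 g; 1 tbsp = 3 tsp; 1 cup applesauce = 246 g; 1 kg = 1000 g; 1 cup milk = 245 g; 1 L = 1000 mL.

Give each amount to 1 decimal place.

applesauce: 4497.2 g; milk: 187.5 mL; powdered sugar: 0.7 kg

Scaling factor: 60/8 = 15/2 = 7.5.
applesauce: (2 cup + 7 tbsp = 2.4375 cup) × 15/2 × 246 g/cup ≈ 4497.2 g
milk: (1 tbsp + 2 tsp = 5/3 tbsp) × 15/2 × 15 mL/tbsp = 187.5 mL
powdered sugar: 0.75 cup × 15/2 × 120 g/cup ÷ 1000 g/kg ≈ 0.7 kg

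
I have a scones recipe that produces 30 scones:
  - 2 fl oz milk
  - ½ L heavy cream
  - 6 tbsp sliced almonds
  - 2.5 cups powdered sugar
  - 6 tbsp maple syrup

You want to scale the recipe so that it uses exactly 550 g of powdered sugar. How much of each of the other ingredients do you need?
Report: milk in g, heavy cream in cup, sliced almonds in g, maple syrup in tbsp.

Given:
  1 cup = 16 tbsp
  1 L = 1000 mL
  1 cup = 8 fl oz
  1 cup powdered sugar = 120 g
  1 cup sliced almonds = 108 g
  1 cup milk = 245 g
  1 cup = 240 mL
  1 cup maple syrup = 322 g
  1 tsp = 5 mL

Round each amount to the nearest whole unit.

milk: 112 g; heavy cream: 4 cup; sliced almonds: 74 g; maple syrup: 11 tbsp

The original recipe has 300 g of powdered sugar, so the scaling factor is 550 ÷ 300 = 11/6.
milk: 2 fl oz × 11/6 ÷ 8 fl oz/cup × 245 g/cup ≈ 112 g
heavy cream: 0.5 L × 11/6 × 1000 mL/L ÷ 240 mL/cup ≈ 4 cup
sliced almonds: 6 tbsp × 11/6 ÷ 16 tbsp/cup × 108 g/cup ≈ 74 g
maple syrup: 6 tbsp × 11/6 = 11 tbsp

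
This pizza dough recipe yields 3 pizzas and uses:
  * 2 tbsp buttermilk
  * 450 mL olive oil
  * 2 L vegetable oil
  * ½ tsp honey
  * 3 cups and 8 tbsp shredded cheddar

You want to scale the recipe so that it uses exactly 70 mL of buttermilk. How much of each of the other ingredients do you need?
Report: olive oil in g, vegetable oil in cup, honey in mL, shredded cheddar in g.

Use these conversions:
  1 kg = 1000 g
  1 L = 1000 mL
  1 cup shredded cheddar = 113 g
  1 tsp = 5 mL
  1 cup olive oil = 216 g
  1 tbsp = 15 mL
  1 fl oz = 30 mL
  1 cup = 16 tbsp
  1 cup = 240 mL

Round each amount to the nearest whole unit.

The original recipe has 30 mL of buttermilk, so the scaling factor is 70 ÷ 30 = 7/3.
olive oil: 450 mL × 7/3 ÷ 240 mL/cup × 216 g/cup = 945 g
vegetable oil: 2 L × 7/3 × 1000 mL/L ÷ 240 mL/cup ≈ 19 cup
honey: 0.5 tsp × 7/3 × 5 mL/tsp ≈ 6 mL
shredded cheddar: (3 cup + 8 tbsp = 3.5 cup) × 7/3 × 113 g/cup ≈ 923 g

olive oil: 945 g; vegetable oil: 19 cup; honey: 6 mL; shredded cheddar: 923 g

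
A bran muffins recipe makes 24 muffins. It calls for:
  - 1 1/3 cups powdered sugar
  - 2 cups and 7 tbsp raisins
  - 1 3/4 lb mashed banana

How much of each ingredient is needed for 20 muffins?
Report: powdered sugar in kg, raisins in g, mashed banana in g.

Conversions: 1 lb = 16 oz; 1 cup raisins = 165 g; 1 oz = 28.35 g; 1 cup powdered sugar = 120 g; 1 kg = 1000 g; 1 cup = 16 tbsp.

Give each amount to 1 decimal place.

powdered sugar: 0.1 kg; raisins: 335.2 g; mashed banana: 661.5 g

Scaling factor: 20/24 = 5/6.
powdered sugar: 4/3 cup × 5/6 × 120 g/cup ÷ 1000 g/kg ≈ 0.1 kg
raisins: (2 cup + 7 tbsp = 2.4375 cup) × 5/6 × 165 g/cup ≈ 335.2 g
mashed banana: 1.75 lb × 5/6 × 16 oz/lb × 28.35 g/oz = 661.5 g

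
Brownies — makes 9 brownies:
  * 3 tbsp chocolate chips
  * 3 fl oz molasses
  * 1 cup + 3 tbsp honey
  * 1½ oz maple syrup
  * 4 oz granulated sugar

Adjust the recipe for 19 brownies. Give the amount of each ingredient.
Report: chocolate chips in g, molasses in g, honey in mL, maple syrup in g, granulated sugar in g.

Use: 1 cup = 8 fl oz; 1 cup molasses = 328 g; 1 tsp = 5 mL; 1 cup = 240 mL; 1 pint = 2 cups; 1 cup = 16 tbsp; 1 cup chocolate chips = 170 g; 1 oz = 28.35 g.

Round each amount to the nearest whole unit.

Scaling factor: 19/9.
chocolate chips: 3 tbsp × 19/9 ÷ 16 tbsp/cup × 170 g/cup ≈ 67 g
molasses: 3 fl oz × 19/9 ÷ 8 fl oz/cup × 328 g/cup ≈ 260 g
honey: (1 cup + 3 tbsp = 1.1875 cup) × 19/9 × 240 mL/cup ≈ 602 mL
maple syrup: 1.5 oz × 19/9 × 28.35 g/oz ≈ 90 g
granulated sugar: 4 oz × 19/9 × 28.35 g/oz ≈ 239 g

chocolate chips: 67 g; molasses: 260 g; honey: 602 mL; maple syrup: 90 g; granulated sugar: 239 g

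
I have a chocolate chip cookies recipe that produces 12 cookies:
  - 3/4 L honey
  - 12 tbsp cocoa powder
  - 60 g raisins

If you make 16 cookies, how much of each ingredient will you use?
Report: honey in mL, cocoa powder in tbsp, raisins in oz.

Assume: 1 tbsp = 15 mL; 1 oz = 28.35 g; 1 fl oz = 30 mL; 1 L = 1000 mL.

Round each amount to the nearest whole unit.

honey: 1000 mL; cocoa powder: 16 tbsp; raisins: 3 oz

Scaling factor: 16/12 = 4/3.
honey: 0.75 L × 4/3 × 1000 mL/L = 1000 mL
cocoa powder: 12 tbsp × 4/3 = 16 tbsp
raisins: 60 g × 4/3 ÷ 28.35 g/oz ≈ 3 oz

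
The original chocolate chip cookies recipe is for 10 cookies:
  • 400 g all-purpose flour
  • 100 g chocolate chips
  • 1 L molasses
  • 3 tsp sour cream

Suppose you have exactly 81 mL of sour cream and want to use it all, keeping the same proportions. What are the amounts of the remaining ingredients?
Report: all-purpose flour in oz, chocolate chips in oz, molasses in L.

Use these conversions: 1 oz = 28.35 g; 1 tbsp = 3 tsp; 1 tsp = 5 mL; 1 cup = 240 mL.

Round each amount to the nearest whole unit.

The original recipe has 15 mL of sour cream, so the scaling factor is 81 ÷ 15 = 27/5 = 5.4.
all-purpose flour: 400 g × 27/5 ÷ 28.35 g/oz ≈ 76 oz
chocolate chips: 100 g × 27/5 ÷ 28.35 g/oz ≈ 19 oz
molasses: 1 L × 27/5 ≈ 5 L

all-purpose flour: 76 oz; chocolate chips: 19 oz; molasses: 5 L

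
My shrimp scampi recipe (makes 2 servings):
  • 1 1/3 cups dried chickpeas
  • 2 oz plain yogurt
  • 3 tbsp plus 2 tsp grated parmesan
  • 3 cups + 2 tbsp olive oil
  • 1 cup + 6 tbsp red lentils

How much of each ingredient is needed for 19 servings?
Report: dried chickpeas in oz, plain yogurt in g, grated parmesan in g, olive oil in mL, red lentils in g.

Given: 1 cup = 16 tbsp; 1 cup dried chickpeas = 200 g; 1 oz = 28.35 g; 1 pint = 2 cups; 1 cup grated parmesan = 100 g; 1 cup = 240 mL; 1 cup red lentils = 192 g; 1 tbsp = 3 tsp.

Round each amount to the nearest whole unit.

dried chickpeas: 89 oz; plain yogurt: 539 g; grated parmesan: 218 g; olive oil: 7125 mL; red lentils: 2508 g

Scaling factor: 19/2 = 9.5.
dried chickpeas: 4/3 cup × 19/2 × 200 g/cup ÷ 28.35 g/oz ≈ 89 oz
plain yogurt: 2 oz × 19/2 × 28.35 g/oz ≈ 539 g
grated parmesan: (3 tbsp + 2 tsp = 11/3 tbsp) × 19/2 ÷ 16 tbsp/cup × 100 g/cup ≈ 218 g
olive oil: (3 cup + 2 tbsp = 3.125 cup) × 19/2 × 240 mL/cup = 7125 mL
red lentils: (1 cup + 6 tbsp = 1.375 cup) × 19/2 × 192 g/cup = 2508 g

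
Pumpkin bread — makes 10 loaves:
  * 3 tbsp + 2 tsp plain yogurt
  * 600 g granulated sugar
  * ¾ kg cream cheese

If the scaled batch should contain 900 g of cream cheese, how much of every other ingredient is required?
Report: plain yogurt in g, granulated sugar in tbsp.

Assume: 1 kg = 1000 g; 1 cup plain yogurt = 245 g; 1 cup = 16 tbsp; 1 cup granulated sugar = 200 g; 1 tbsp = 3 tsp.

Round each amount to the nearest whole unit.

plain yogurt: 67 g; granulated sugar: 58 tbsp

The original recipe has 750 g of cream cheese, so the scaling factor is 900 ÷ 750 = 6/5 = 1.2.
plain yogurt: (3 tbsp + 2 tsp = 11/3 tbsp) × 6/5 ÷ 16 tbsp/cup × 245 g/cup ≈ 67 g
granulated sugar: 600 g × 6/5 ÷ 200 g/cup × 16 tbsp/cup ≈ 58 tbsp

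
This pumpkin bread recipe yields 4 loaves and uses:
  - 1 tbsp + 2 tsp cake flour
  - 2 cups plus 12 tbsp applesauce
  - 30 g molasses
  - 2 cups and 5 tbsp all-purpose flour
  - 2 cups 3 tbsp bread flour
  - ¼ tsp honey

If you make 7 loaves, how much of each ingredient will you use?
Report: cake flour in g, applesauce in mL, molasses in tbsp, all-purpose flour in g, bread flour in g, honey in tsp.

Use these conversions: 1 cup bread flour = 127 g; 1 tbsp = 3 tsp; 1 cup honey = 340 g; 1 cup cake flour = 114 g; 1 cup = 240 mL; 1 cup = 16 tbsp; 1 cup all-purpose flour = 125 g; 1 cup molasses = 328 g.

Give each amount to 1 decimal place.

Scaling factor: 7/4 = 1.75.
cake flour: (1 tbsp + 2 tsp = 5/3 tbsp) × 7/4 ÷ 16 tbsp/cup × 114 g/cup ≈ 20.8 g
applesauce: (2 cup + 12 tbsp = 2.75 cup) × 7/4 × 240 mL/cup = 1155.0 mL
molasses: 30 g × 7/4 ÷ 328 g/cup × 16 tbsp/cup ≈ 2.6 tbsp
all-purpose flour: (2 cup + 5 tbsp = 2.3125 cup) × 7/4 × 125 g/cup ≈ 505.9 g
bread flour: (2 cup + 3 tbsp = 2.1875 cup) × 7/4 × 127 g/cup ≈ 486.2 g
honey: 0.25 tsp × 7/4 ≈ 0.4 tsp

cake flour: 20.8 g; applesauce: 1155.0 mL; molasses: 2.6 tbsp; all-purpose flour: 505.9 g; bread flour: 486.2 g; honey: 0.4 tsp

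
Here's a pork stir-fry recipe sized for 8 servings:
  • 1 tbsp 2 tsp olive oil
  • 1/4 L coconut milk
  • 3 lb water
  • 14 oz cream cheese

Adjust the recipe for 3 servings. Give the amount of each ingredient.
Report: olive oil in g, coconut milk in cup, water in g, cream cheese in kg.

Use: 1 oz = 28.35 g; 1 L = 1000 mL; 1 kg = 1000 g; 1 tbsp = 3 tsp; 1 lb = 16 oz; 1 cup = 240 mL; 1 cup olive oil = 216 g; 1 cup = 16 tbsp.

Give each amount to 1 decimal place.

olive oil: 8.4 g; coconut milk: 0.4 cup; water: 510.3 g; cream cheese: 0.1 kg

Scaling factor: 3/8 = 0.375.
olive oil: (1 tbsp + 2 tsp = 5/3 tbsp) × 3/8 ÷ 16 tbsp/cup × 216 g/cup ≈ 8.4 g
coconut milk: 0.25 L × 3/8 × 1000 mL/L ÷ 240 mL/cup ≈ 0.4 cup
water: 3 lb × 3/8 × 16 oz/lb × 28.35 g/oz = 510.3 g
cream cheese: 14 oz × 3/8 × 28.35 g/oz ÷ 1000 g/kg ≈ 0.1 kg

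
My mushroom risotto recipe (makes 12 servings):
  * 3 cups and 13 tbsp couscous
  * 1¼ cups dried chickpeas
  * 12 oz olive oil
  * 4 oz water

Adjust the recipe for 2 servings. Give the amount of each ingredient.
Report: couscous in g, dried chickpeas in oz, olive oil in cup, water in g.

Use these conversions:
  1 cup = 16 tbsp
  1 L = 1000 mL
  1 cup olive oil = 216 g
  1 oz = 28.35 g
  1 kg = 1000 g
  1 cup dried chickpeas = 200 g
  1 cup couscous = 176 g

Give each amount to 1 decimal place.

Scaling factor: 2/12 = 1/6.
couscous: (3 cup + 13 tbsp = 3.8125 cup) × 1/6 × 176 g/cup ≈ 111.8 g
dried chickpeas: 1.25 cup × 1/6 × 200 g/cup ÷ 28.35 g/oz ≈ 1.5 oz
olive oil: 12 oz × 1/6 × 28.35 g/oz ÷ 216 g/cup ≈ 0.3 cup
water: 4 oz × 1/6 × 28.35 g/oz = 18.9 g

couscous: 111.8 g; dried chickpeas: 1.5 oz; olive oil: 0.3 cup; water: 18.9 g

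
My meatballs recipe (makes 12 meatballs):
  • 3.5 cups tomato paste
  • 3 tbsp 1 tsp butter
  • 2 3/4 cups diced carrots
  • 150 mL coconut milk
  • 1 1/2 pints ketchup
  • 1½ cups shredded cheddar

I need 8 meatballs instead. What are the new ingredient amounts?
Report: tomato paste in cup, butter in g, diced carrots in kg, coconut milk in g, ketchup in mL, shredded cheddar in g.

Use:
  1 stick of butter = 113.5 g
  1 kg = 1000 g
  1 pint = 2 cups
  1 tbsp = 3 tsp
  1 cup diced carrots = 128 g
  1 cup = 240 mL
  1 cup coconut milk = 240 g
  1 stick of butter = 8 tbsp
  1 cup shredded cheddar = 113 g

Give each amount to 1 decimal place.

tomato paste: 2.3 cup; butter: 31.5 g; diced carrots: 0.2 kg; coconut milk: 100.0 g; ketchup: 480.0 mL; shredded cheddar: 113.0 g

Scaling factor: 8/12 = 2/3.
tomato paste: 3.5 cup × 2/3 ≈ 2.3 cup
butter: (3 tbsp + 1 tsp = 10/3 tbsp) × 2/3 ÷ 8 tbsp/stick × 113.5 g/stick ≈ 31.5 g
diced carrots: 2.75 cup × 2/3 × 128 g/cup ÷ 1000 g/kg ≈ 0.2 kg
coconut milk: 150 mL × 2/3 ÷ 240 mL/cup × 240 g/cup = 100.0 g
ketchup: 1.5 pint × 2/3 × 2 cup/pint × 240 mL/cup = 480.0 mL
shredded cheddar: 1.5 cup × 2/3 × 113 g/cup = 113.0 g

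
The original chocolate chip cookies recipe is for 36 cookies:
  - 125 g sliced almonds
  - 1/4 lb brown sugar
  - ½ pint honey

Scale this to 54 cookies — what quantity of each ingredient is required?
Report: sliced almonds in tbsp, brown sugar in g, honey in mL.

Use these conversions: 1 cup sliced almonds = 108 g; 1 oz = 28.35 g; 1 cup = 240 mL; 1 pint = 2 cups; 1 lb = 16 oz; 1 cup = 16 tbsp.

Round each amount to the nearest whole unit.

Scaling factor: 54/36 = 3/2 = 1.5.
sliced almonds: 125 g × 3/2 ÷ 108 g/cup × 16 tbsp/cup ≈ 28 tbsp
brown sugar: 0.25 lb × 3/2 × 16 oz/lb × 28.35 g/oz ≈ 170 g
honey: 0.5 pint × 3/2 × 2 cup/pint × 240 mL/cup = 360 mL

sliced almonds: 28 tbsp; brown sugar: 170 g; honey: 360 mL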